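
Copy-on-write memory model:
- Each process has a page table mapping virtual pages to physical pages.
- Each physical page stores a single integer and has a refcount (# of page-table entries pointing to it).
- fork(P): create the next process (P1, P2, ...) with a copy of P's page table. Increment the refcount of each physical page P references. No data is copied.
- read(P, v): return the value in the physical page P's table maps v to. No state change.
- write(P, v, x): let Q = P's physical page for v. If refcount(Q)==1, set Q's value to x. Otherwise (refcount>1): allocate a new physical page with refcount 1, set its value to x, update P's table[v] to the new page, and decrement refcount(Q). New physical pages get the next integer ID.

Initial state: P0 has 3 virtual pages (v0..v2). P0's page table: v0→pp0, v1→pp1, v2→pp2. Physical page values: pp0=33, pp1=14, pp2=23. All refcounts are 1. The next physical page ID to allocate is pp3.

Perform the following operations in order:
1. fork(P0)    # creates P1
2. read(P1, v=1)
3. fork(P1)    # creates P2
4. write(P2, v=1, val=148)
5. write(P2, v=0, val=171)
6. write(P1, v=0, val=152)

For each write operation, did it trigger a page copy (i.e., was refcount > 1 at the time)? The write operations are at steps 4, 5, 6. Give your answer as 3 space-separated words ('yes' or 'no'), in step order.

Op 1: fork(P0) -> P1. 3 ppages; refcounts: pp0:2 pp1:2 pp2:2
Op 2: read(P1, v1) -> 14. No state change.
Op 3: fork(P1) -> P2. 3 ppages; refcounts: pp0:3 pp1:3 pp2:3
Op 4: write(P2, v1, 148). refcount(pp1)=3>1 -> COPY to pp3. 4 ppages; refcounts: pp0:3 pp1:2 pp2:3 pp3:1
Op 5: write(P2, v0, 171). refcount(pp0)=3>1 -> COPY to pp4. 5 ppages; refcounts: pp0:2 pp1:2 pp2:3 pp3:1 pp4:1
Op 6: write(P1, v0, 152). refcount(pp0)=2>1 -> COPY to pp5. 6 ppages; refcounts: pp0:1 pp1:2 pp2:3 pp3:1 pp4:1 pp5:1

yes yes yes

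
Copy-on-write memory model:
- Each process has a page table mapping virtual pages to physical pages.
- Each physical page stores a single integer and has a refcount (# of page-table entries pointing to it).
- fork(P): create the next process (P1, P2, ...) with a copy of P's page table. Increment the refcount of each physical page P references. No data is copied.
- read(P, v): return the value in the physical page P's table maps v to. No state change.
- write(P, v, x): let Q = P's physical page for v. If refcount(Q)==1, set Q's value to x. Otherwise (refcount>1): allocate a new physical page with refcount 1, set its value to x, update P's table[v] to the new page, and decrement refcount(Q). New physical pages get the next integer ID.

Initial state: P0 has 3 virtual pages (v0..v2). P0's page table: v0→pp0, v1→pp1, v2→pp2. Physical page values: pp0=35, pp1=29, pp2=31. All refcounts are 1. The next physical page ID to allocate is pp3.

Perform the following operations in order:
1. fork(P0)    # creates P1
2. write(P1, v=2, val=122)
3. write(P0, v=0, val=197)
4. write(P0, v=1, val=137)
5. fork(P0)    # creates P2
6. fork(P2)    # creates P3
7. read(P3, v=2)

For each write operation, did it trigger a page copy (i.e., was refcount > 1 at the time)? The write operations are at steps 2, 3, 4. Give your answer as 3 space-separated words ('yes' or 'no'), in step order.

Op 1: fork(P0) -> P1. 3 ppages; refcounts: pp0:2 pp1:2 pp2:2
Op 2: write(P1, v2, 122). refcount(pp2)=2>1 -> COPY to pp3. 4 ppages; refcounts: pp0:2 pp1:2 pp2:1 pp3:1
Op 3: write(P0, v0, 197). refcount(pp0)=2>1 -> COPY to pp4. 5 ppages; refcounts: pp0:1 pp1:2 pp2:1 pp3:1 pp4:1
Op 4: write(P0, v1, 137). refcount(pp1)=2>1 -> COPY to pp5. 6 ppages; refcounts: pp0:1 pp1:1 pp2:1 pp3:1 pp4:1 pp5:1
Op 5: fork(P0) -> P2. 6 ppages; refcounts: pp0:1 pp1:1 pp2:2 pp3:1 pp4:2 pp5:2
Op 6: fork(P2) -> P3. 6 ppages; refcounts: pp0:1 pp1:1 pp2:3 pp3:1 pp4:3 pp5:3
Op 7: read(P3, v2) -> 31. No state change.

yes yes yes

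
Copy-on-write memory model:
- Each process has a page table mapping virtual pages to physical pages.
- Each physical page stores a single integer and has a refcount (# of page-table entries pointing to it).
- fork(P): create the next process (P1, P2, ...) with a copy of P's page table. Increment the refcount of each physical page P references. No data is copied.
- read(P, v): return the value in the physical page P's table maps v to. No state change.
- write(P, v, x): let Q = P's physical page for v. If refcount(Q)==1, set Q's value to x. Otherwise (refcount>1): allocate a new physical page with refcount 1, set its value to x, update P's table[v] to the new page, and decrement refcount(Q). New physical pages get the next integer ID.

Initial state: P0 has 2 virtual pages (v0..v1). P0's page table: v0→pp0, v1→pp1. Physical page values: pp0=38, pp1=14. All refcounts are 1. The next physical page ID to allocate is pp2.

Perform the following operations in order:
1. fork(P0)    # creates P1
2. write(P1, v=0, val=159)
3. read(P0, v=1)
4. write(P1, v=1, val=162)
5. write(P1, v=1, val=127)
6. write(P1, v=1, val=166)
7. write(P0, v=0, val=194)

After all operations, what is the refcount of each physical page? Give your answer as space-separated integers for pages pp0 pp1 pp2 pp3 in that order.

Answer: 1 1 1 1

Derivation:
Op 1: fork(P0) -> P1. 2 ppages; refcounts: pp0:2 pp1:2
Op 2: write(P1, v0, 159). refcount(pp0)=2>1 -> COPY to pp2. 3 ppages; refcounts: pp0:1 pp1:2 pp2:1
Op 3: read(P0, v1) -> 14. No state change.
Op 4: write(P1, v1, 162). refcount(pp1)=2>1 -> COPY to pp3. 4 ppages; refcounts: pp0:1 pp1:1 pp2:1 pp3:1
Op 5: write(P1, v1, 127). refcount(pp3)=1 -> write in place. 4 ppages; refcounts: pp0:1 pp1:1 pp2:1 pp3:1
Op 6: write(P1, v1, 166). refcount(pp3)=1 -> write in place. 4 ppages; refcounts: pp0:1 pp1:1 pp2:1 pp3:1
Op 7: write(P0, v0, 194). refcount(pp0)=1 -> write in place. 4 ppages; refcounts: pp0:1 pp1:1 pp2:1 pp3:1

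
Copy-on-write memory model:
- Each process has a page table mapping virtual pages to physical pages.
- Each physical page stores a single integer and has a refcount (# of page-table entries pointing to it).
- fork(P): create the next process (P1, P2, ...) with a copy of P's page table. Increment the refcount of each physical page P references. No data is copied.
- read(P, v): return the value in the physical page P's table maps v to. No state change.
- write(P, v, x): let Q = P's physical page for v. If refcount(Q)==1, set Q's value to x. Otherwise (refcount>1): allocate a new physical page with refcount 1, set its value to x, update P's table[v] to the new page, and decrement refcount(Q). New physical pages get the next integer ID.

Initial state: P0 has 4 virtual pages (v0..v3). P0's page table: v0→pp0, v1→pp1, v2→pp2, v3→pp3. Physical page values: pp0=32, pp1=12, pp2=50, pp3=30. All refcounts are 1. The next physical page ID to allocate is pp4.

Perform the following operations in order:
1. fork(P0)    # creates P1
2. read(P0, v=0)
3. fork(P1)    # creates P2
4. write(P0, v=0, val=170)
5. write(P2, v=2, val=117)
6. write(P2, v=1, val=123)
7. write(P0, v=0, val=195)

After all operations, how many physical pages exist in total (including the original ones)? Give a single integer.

Answer: 7

Derivation:
Op 1: fork(P0) -> P1. 4 ppages; refcounts: pp0:2 pp1:2 pp2:2 pp3:2
Op 2: read(P0, v0) -> 32. No state change.
Op 3: fork(P1) -> P2. 4 ppages; refcounts: pp0:3 pp1:3 pp2:3 pp3:3
Op 4: write(P0, v0, 170). refcount(pp0)=3>1 -> COPY to pp4. 5 ppages; refcounts: pp0:2 pp1:3 pp2:3 pp3:3 pp4:1
Op 5: write(P2, v2, 117). refcount(pp2)=3>1 -> COPY to pp5. 6 ppages; refcounts: pp0:2 pp1:3 pp2:2 pp3:3 pp4:1 pp5:1
Op 6: write(P2, v1, 123). refcount(pp1)=3>1 -> COPY to pp6. 7 ppages; refcounts: pp0:2 pp1:2 pp2:2 pp3:3 pp4:1 pp5:1 pp6:1
Op 7: write(P0, v0, 195). refcount(pp4)=1 -> write in place. 7 ppages; refcounts: pp0:2 pp1:2 pp2:2 pp3:3 pp4:1 pp5:1 pp6:1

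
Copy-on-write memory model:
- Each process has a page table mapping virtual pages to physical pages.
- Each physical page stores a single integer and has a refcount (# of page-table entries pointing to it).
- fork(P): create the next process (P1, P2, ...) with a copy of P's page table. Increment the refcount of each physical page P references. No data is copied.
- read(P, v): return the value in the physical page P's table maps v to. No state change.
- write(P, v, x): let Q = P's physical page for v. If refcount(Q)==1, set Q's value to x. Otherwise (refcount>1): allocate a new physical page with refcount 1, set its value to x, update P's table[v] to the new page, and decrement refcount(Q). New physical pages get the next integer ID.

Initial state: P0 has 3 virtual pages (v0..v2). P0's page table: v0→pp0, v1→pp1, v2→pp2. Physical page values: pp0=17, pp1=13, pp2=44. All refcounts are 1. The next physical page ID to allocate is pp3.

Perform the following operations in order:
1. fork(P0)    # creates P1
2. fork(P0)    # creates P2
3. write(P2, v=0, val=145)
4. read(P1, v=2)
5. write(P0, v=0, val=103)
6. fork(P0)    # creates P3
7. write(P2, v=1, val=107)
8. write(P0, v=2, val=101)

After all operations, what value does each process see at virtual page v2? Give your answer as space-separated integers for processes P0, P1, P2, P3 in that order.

Op 1: fork(P0) -> P1. 3 ppages; refcounts: pp0:2 pp1:2 pp2:2
Op 2: fork(P0) -> P2. 3 ppages; refcounts: pp0:3 pp1:3 pp2:3
Op 3: write(P2, v0, 145). refcount(pp0)=3>1 -> COPY to pp3. 4 ppages; refcounts: pp0:2 pp1:3 pp2:3 pp3:1
Op 4: read(P1, v2) -> 44. No state change.
Op 5: write(P0, v0, 103). refcount(pp0)=2>1 -> COPY to pp4. 5 ppages; refcounts: pp0:1 pp1:3 pp2:3 pp3:1 pp4:1
Op 6: fork(P0) -> P3. 5 ppages; refcounts: pp0:1 pp1:4 pp2:4 pp3:1 pp4:2
Op 7: write(P2, v1, 107). refcount(pp1)=4>1 -> COPY to pp5. 6 ppages; refcounts: pp0:1 pp1:3 pp2:4 pp3:1 pp4:2 pp5:1
Op 8: write(P0, v2, 101). refcount(pp2)=4>1 -> COPY to pp6. 7 ppages; refcounts: pp0:1 pp1:3 pp2:3 pp3:1 pp4:2 pp5:1 pp6:1
P0: v2 -> pp6 = 101
P1: v2 -> pp2 = 44
P2: v2 -> pp2 = 44
P3: v2 -> pp2 = 44

Answer: 101 44 44 44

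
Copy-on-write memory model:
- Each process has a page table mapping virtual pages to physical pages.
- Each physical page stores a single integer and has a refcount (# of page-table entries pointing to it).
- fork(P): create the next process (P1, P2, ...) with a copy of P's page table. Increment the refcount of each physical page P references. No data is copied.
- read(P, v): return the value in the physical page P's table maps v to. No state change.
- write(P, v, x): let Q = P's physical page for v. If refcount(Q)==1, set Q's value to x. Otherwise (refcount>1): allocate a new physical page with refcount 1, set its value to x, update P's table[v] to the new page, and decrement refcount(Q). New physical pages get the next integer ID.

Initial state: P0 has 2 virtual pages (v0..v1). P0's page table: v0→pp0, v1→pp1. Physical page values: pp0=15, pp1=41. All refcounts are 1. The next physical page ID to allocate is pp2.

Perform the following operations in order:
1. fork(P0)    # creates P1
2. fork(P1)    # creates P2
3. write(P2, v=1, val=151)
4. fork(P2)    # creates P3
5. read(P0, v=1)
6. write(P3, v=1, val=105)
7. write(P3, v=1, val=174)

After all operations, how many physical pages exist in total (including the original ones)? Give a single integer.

Answer: 4

Derivation:
Op 1: fork(P0) -> P1. 2 ppages; refcounts: pp0:2 pp1:2
Op 2: fork(P1) -> P2. 2 ppages; refcounts: pp0:3 pp1:3
Op 3: write(P2, v1, 151). refcount(pp1)=3>1 -> COPY to pp2. 3 ppages; refcounts: pp0:3 pp1:2 pp2:1
Op 4: fork(P2) -> P3. 3 ppages; refcounts: pp0:4 pp1:2 pp2:2
Op 5: read(P0, v1) -> 41. No state change.
Op 6: write(P3, v1, 105). refcount(pp2)=2>1 -> COPY to pp3. 4 ppages; refcounts: pp0:4 pp1:2 pp2:1 pp3:1
Op 7: write(P3, v1, 174). refcount(pp3)=1 -> write in place. 4 ppages; refcounts: pp0:4 pp1:2 pp2:1 pp3:1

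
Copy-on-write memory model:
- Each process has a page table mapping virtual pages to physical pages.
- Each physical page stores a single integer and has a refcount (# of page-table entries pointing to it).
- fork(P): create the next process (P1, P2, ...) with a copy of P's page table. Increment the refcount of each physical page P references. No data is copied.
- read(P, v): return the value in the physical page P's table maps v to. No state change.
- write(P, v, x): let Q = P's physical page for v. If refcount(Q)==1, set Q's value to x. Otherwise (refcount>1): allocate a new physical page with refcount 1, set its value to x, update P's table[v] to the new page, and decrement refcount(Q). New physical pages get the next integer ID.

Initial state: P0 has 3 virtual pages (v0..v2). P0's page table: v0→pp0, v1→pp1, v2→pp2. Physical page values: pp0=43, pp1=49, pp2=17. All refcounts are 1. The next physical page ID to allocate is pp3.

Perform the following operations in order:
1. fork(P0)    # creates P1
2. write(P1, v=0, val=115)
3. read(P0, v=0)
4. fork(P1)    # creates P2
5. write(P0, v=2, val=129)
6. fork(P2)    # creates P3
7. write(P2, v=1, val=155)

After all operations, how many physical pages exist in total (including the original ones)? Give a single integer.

Answer: 6

Derivation:
Op 1: fork(P0) -> P1. 3 ppages; refcounts: pp0:2 pp1:2 pp2:2
Op 2: write(P1, v0, 115). refcount(pp0)=2>1 -> COPY to pp3. 4 ppages; refcounts: pp0:1 pp1:2 pp2:2 pp3:1
Op 3: read(P0, v0) -> 43. No state change.
Op 4: fork(P1) -> P2. 4 ppages; refcounts: pp0:1 pp1:3 pp2:3 pp3:2
Op 5: write(P0, v2, 129). refcount(pp2)=3>1 -> COPY to pp4. 5 ppages; refcounts: pp0:1 pp1:3 pp2:2 pp3:2 pp4:1
Op 6: fork(P2) -> P3. 5 ppages; refcounts: pp0:1 pp1:4 pp2:3 pp3:3 pp4:1
Op 7: write(P2, v1, 155). refcount(pp1)=4>1 -> COPY to pp5. 6 ppages; refcounts: pp0:1 pp1:3 pp2:3 pp3:3 pp4:1 pp5:1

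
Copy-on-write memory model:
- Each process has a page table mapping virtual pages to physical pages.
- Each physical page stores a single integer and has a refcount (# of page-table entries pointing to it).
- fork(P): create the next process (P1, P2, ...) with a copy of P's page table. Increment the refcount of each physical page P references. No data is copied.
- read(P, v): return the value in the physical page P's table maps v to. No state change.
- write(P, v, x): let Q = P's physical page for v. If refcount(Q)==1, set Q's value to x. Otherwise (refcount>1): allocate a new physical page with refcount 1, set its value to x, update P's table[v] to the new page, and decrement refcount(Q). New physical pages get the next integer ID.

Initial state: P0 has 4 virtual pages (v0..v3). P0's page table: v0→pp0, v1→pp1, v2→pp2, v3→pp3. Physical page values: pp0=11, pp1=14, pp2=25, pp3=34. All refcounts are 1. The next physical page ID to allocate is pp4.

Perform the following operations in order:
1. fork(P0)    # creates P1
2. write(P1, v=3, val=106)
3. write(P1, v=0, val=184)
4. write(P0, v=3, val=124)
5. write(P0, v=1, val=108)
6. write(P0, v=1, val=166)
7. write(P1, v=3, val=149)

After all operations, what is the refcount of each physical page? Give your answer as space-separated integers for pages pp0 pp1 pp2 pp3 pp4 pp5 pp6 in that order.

Op 1: fork(P0) -> P1. 4 ppages; refcounts: pp0:2 pp1:2 pp2:2 pp3:2
Op 2: write(P1, v3, 106). refcount(pp3)=2>1 -> COPY to pp4. 5 ppages; refcounts: pp0:2 pp1:2 pp2:2 pp3:1 pp4:1
Op 3: write(P1, v0, 184). refcount(pp0)=2>1 -> COPY to pp5. 6 ppages; refcounts: pp0:1 pp1:2 pp2:2 pp3:1 pp4:1 pp5:1
Op 4: write(P0, v3, 124). refcount(pp3)=1 -> write in place. 6 ppages; refcounts: pp0:1 pp1:2 pp2:2 pp3:1 pp4:1 pp5:1
Op 5: write(P0, v1, 108). refcount(pp1)=2>1 -> COPY to pp6. 7 ppages; refcounts: pp0:1 pp1:1 pp2:2 pp3:1 pp4:1 pp5:1 pp6:1
Op 6: write(P0, v1, 166). refcount(pp6)=1 -> write in place. 7 ppages; refcounts: pp0:1 pp1:1 pp2:2 pp3:1 pp4:1 pp5:1 pp6:1
Op 7: write(P1, v3, 149). refcount(pp4)=1 -> write in place. 7 ppages; refcounts: pp0:1 pp1:1 pp2:2 pp3:1 pp4:1 pp5:1 pp6:1

Answer: 1 1 2 1 1 1 1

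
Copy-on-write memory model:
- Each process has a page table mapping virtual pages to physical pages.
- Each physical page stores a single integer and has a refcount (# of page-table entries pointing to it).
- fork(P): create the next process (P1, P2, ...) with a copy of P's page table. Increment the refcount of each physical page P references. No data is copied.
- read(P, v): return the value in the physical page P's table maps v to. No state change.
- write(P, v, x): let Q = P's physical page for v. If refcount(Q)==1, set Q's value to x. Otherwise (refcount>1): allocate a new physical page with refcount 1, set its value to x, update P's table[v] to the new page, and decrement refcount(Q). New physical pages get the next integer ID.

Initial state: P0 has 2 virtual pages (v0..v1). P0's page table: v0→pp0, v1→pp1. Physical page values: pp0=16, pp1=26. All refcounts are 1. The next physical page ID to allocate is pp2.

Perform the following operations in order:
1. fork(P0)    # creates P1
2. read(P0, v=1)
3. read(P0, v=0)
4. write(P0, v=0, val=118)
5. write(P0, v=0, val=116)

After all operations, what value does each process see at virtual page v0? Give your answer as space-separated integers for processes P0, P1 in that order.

Answer: 116 16

Derivation:
Op 1: fork(P0) -> P1. 2 ppages; refcounts: pp0:2 pp1:2
Op 2: read(P0, v1) -> 26. No state change.
Op 3: read(P0, v0) -> 16. No state change.
Op 4: write(P0, v0, 118). refcount(pp0)=2>1 -> COPY to pp2. 3 ppages; refcounts: pp0:1 pp1:2 pp2:1
Op 5: write(P0, v0, 116). refcount(pp2)=1 -> write in place. 3 ppages; refcounts: pp0:1 pp1:2 pp2:1
P0: v0 -> pp2 = 116
P1: v0 -> pp0 = 16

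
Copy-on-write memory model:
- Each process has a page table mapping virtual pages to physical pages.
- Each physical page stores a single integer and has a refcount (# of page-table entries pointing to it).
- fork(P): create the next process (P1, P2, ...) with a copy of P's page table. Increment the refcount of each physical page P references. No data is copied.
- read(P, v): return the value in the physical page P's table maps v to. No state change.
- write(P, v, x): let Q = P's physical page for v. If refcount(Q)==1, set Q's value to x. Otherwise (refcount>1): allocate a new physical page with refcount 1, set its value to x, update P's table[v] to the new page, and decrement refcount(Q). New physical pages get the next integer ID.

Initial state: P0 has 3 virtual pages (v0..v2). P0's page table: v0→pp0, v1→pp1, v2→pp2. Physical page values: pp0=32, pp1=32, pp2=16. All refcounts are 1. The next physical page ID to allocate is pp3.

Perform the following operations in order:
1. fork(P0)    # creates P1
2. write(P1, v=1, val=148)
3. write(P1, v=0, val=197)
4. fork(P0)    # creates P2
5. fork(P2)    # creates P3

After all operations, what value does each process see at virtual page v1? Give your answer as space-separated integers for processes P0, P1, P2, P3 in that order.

Answer: 32 148 32 32

Derivation:
Op 1: fork(P0) -> P1. 3 ppages; refcounts: pp0:2 pp1:2 pp2:2
Op 2: write(P1, v1, 148). refcount(pp1)=2>1 -> COPY to pp3. 4 ppages; refcounts: pp0:2 pp1:1 pp2:2 pp3:1
Op 3: write(P1, v0, 197). refcount(pp0)=2>1 -> COPY to pp4. 5 ppages; refcounts: pp0:1 pp1:1 pp2:2 pp3:1 pp4:1
Op 4: fork(P0) -> P2. 5 ppages; refcounts: pp0:2 pp1:2 pp2:3 pp3:1 pp4:1
Op 5: fork(P2) -> P3. 5 ppages; refcounts: pp0:3 pp1:3 pp2:4 pp3:1 pp4:1
P0: v1 -> pp1 = 32
P1: v1 -> pp3 = 148
P2: v1 -> pp1 = 32
P3: v1 -> pp1 = 32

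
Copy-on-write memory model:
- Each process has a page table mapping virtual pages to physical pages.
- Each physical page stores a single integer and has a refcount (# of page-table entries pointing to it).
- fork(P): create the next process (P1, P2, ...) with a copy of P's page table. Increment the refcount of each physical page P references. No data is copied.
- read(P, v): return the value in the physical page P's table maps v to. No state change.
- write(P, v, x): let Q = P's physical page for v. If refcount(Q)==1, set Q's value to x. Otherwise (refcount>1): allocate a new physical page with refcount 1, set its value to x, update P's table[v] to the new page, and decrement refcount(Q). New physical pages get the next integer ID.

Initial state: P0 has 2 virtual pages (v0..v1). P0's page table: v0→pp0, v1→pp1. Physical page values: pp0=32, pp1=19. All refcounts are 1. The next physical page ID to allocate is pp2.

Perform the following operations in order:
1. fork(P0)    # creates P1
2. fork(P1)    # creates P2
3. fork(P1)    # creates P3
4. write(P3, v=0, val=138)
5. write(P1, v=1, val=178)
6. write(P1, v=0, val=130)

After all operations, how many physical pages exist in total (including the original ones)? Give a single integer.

Op 1: fork(P0) -> P1. 2 ppages; refcounts: pp0:2 pp1:2
Op 2: fork(P1) -> P2. 2 ppages; refcounts: pp0:3 pp1:3
Op 3: fork(P1) -> P3. 2 ppages; refcounts: pp0:4 pp1:4
Op 4: write(P3, v0, 138). refcount(pp0)=4>1 -> COPY to pp2. 3 ppages; refcounts: pp0:3 pp1:4 pp2:1
Op 5: write(P1, v1, 178). refcount(pp1)=4>1 -> COPY to pp3. 4 ppages; refcounts: pp0:3 pp1:3 pp2:1 pp3:1
Op 6: write(P1, v0, 130). refcount(pp0)=3>1 -> COPY to pp4. 5 ppages; refcounts: pp0:2 pp1:3 pp2:1 pp3:1 pp4:1

Answer: 5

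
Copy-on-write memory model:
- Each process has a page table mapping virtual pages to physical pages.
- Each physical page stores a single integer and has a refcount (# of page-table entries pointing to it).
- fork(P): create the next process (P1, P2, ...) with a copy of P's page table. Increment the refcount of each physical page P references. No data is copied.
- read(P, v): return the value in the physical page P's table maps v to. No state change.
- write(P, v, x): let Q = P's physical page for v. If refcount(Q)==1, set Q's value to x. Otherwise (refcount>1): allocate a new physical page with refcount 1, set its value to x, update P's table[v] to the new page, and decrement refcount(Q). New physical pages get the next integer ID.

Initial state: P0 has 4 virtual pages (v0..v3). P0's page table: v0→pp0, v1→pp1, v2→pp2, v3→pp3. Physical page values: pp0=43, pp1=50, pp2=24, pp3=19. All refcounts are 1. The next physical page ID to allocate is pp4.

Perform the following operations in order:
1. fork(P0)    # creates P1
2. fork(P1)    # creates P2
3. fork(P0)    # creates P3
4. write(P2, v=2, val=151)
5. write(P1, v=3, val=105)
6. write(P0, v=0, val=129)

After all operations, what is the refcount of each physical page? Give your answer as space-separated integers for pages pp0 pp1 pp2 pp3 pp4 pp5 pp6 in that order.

Op 1: fork(P0) -> P1. 4 ppages; refcounts: pp0:2 pp1:2 pp2:2 pp3:2
Op 2: fork(P1) -> P2. 4 ppages; refcounts: pp0:3 pp1:3 pp2:3 pp3:3
Op 3: fork(P0) -> P3. 4 ppages; refcounts: pp0:4 pp1:4 pp2:4 pp3:4
Op 4: write(P2, v2, 151). refcount(pp2)=4>1 -> COPY to pp4. 5 ppages; refcounts: pp0:4 pp1:4 pp2:3 pp3:4 pp4:1
Op 5: write(P1, v3, 105). refcount(pp3)=4>1 -> COPY to pp5. 6 ppages; refcounts: pp0:4 pp1:4 pp2:3 pp3:3 pp4:1 pp5:1
Op 6: write(P0, v0, 129). refcount(pp0)=4>1 -> COPY to pp6. 7 ppages; refcounts: pp0:3 pp1:4 pp2:3 pp3:3 pp4:1 pp5:1 pp6:1

Answer: 3 4 3 3 1 1 1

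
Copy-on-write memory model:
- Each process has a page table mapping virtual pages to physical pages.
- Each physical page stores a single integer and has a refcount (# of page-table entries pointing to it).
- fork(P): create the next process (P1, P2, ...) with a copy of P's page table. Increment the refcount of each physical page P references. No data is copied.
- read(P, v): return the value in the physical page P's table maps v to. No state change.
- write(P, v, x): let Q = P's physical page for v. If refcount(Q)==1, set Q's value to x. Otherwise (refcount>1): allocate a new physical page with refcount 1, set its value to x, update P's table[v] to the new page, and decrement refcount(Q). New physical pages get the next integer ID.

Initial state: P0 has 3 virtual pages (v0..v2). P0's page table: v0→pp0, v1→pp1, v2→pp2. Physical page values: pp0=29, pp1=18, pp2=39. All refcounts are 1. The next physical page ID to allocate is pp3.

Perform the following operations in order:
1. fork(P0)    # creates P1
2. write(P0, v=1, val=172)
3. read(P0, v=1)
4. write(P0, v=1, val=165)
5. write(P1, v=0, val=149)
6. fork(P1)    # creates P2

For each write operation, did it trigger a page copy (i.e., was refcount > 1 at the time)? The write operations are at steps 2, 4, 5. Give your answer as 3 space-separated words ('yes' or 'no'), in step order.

Op 1: fork(P0) -> P1. 3 ppages; refcounts: pp0:2 pp1:2 pp2:2
Op 2: write(P0, v1, 172). refcount(pp1)=2>1 -> COPY to pp3. 4 ppages; refcounts: pp0:2 pp1:1 pp2:2 pp3:1
Op 3: read(P0, v1) -> 172. No state change.
Op 4: write(P0, v1, 165). refcount(pp3)=1 -> write in place. 4 ppages; refcounts: pp0:2 pp1:1 pp2:2 pp3:1
Op 5: write(P1, v0, 149). refcount(pp0)=2>1 -> COPY to pp4. 5 ppages; refcounts: pp0:1 pp1:1 pp2:2 pp3:1 pp4:1
Op 6: fork(P1) -> P2. 5 ppages; refcounts: pp0:1 pp1:2 pp2:3 pp3:1 pp4:2

yes no yes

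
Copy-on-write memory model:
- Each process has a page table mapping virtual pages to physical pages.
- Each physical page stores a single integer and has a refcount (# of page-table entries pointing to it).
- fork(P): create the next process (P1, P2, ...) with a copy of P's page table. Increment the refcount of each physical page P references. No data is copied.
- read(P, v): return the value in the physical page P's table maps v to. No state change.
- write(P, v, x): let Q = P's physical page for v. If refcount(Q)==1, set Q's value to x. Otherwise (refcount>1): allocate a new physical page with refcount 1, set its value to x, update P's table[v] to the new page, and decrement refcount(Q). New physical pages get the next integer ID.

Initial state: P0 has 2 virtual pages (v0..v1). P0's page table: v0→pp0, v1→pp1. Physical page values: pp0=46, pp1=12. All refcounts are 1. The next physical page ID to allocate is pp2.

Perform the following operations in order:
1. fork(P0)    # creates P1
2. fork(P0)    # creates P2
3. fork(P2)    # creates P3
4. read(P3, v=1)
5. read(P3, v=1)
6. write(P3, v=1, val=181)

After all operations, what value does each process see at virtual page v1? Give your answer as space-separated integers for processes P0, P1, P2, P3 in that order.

Op 1: fork(P0) -> P1. 2 ppages; refcounts: pp0:2 pp1:2
Op 2: fork(P0) -> P2. 2 ppages; refcounts: pp0:3 pp1:3
Op 3: fork(P2) -> P3. 2 ppages; refcounts: pp0:4 pp1:4
Op 4: read(P3, v1) -> 12. No state change.
Op 5: read(P3, v1) -> 12. No state change.
Op 6: write(P3, v1, 181). refcount(pp1)=4>1 -> COPY to pp2. 3 ppages; refcounts: pp0:4 pp1:3 pp2:1
P0: v1 -> pp1 = 12
P1: v1 -> pp1 = 12
P2: v1 -> pp1 = 12
P3: v1 -> pp2 = 181

Answer: 12 12 12 181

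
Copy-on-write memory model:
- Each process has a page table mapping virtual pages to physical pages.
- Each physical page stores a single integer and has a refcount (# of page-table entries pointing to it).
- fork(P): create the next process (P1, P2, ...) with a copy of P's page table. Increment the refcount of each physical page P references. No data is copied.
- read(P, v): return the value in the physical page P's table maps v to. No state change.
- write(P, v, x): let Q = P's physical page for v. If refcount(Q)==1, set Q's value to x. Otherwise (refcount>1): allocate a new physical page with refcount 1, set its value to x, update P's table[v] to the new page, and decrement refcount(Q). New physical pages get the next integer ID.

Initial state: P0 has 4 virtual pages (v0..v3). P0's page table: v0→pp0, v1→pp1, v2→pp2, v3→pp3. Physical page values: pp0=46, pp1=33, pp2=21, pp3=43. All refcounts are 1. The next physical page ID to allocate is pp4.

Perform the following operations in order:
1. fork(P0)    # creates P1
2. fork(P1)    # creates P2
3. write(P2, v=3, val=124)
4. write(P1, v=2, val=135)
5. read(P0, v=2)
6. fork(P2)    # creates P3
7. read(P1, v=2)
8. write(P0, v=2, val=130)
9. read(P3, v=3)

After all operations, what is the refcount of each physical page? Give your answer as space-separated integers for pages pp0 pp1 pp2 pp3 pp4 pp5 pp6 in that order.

Answer: 4 4 2 2 2 1 1

Derivation:
Op 1: fork(P0) -> P1. 4 ppages; refcounts: pp0:2 pp1:2 pp2:2 pp3:2
Op 2: fork(P1) -> P2. 4 ppages; refcounts: pp0:3 pp1:3 pp2:3 pp3:3
Op 3: write(P2, v3, 124). refcount(pp3)=3>1 -> COPY to pp4. 5 ppages; refcounts: pp0:3 pp1:3 pp2:3 pp3:2 pp4:1
Op 4: write(P1, v2, 135). refcount(pp2)=3>1 -> COPY to pp5. 6 ppages; refcounts: pp0:3 pp1:3 pp2:2 pp3:2 pp4:1 pp5:1
Op 5: read(P0, v2) -> 21. No state change.
Op 6: fork(P2) -> P3. 6 ppages; refcounts: pp0:4 pp1:4 pp2:3 pp3:2 pp4:2 pp5:1
Op 7: read(P1, v2) -> 135. No state change.
Op 8: write(P0, v2, 130). refcount(pp2)=3>1 -> COPY to pp6. 7 ppages; refcounts: pp0:4 pp1:4 pp2:2 pp3:2 pp4:2 pp5:1 pp6:1
Op 9: read(P3, v3) -> 124. No state change.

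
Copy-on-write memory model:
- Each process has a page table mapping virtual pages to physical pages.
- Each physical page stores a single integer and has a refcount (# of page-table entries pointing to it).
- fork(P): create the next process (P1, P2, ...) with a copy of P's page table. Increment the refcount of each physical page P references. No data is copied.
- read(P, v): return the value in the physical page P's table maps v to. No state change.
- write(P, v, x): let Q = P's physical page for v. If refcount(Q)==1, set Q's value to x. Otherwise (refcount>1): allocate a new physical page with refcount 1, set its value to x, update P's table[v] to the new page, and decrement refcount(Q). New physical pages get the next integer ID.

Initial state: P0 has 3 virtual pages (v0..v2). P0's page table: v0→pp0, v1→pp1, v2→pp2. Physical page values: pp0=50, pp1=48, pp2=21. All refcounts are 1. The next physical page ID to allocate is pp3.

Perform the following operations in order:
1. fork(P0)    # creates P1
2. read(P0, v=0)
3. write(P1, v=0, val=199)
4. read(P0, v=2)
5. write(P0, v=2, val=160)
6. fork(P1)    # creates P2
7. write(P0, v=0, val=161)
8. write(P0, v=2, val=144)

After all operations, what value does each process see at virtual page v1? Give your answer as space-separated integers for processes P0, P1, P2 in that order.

Answer: 48 48 48

Derivation:
Op 1: fork(P0) -> P1. 3 ppages; refcounts: pp0:2 pp1:2 pp2:2
Op 2: read(P0, v0) -> 50. No state change.
Op 3: write(P1, v0, 199). refcount(pp0)=2>1 -> COPY to pp3. 4 ppages; refcounts: pp0:1 pp1:2 pp2:2 pp3:1
Op 4: read(P0, v2) -> 21. No state change.
Op 5: write(P0, v2, 160). refcount(pp2)=2>1 -> COPY to pp4. 5 ppages; refcounts: pp0:1 pp1:2 pp2:1 pp3:1 pp4:1
Op 6: fork(P1) -> P2. 5 ppages; refcounts: pp0:1 pp1:3 pp2:2 pp3:2 pp4:1
Op 7: write(P0, v0, 161). refcount(pp0)=1 -> write in place. 5 ppages; refcounts: pp0:1 pp1:3 pp2:2 pp3:2 pp4:1
Op 8: write(P0, v2, 144). refcount(pp4)=1 -> write in place. 5 ppages; refcounts: pp0:1 pp1:3 pp2:2 pp3:2 pp4:1
P0: v1 -> pp1 = 48
P1: v1 -> pp1 = 48
P2: v1 -> pp1 = 48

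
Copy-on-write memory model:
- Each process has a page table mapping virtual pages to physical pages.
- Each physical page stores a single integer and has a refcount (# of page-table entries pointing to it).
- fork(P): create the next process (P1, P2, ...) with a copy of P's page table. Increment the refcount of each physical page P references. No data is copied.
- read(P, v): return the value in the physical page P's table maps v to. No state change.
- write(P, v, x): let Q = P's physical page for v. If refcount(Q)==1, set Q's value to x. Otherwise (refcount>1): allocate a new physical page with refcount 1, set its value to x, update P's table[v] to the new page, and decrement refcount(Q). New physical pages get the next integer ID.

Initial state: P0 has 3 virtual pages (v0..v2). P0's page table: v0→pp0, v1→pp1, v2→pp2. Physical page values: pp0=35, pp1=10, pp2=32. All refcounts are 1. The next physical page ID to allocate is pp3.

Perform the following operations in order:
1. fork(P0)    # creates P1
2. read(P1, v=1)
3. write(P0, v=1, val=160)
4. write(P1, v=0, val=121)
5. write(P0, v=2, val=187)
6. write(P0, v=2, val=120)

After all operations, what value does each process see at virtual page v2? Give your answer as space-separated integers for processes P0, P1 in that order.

Answer: 120 32

Derivation:
Op 1: fork(P0) -> P1. 3 ppages; refcounts: pp0:2 pp1:2 pp2:2
Op 2: read(P1, v1) -> 10. No state change.
Op 3: write(P0, v1, 160). refcount(pp1)=2>1 -> COPY to pp3. 4 ppages; refcounts: pp0:2 pp1:1 pp2:2 pp3:1
Op 4: write(P1, v0, 121). refcount(pp0)=2>1 -> COPY to pp4. 5 ppages; refcounts: pp0:1 pp1:1 pp2:2 pp3:1 pp4:1
Op 5: write(P0, v2, 187). refcount(pp2)=2>1 -> COPY to pp5. 6 ppages; refcounts: pp0:1 pp1:1 pp2:1 pp3:1 pp4:1 pp5:1
Op 6: write(P0, v2, 120). refcount(pp5)=1 -> write in place. 6 ppages; refcounts: pp0:1 pp1:1 pp2:1 pp3:1 pp4:1 pp5:1
P0: v2 -> pp5 = 120
P1: v2 -> pp2 = 32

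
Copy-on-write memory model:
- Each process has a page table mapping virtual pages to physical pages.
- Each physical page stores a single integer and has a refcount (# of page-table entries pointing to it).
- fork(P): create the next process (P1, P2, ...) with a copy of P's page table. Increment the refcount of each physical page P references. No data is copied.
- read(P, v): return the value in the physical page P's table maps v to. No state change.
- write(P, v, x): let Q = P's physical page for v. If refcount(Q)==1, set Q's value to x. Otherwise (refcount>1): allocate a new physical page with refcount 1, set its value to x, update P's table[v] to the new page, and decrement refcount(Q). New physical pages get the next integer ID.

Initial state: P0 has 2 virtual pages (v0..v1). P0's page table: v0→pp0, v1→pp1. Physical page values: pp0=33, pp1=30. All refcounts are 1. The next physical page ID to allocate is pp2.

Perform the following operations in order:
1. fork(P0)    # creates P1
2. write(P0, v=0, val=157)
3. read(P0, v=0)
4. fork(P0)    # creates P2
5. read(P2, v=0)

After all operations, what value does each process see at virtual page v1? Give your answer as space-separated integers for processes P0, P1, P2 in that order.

Op 1: fork(P0) -> P1. 2 ppages; refcounts: pp0:2 pp1:2
Op 2: write(P0, v0, 157). refcount(pp0)=2>1 -> COPY to pp2. 3 ppages; refcounts: pp0:1 pp1:2 pp2:1
Op 3: read(P0, v0) -> 157. No state change.
Op 4: fork(P0) -> P2. 3 ppages; refcounts: pp0:1 pp1:3 pp2:2
Op 5: read(P2, v0) -> 157. No state change.
P0: v1 -> pp1 = 30
P1: v1 -> pp1 = 30
P2: v1 -> pp1 = 30

Answer: 30 30 30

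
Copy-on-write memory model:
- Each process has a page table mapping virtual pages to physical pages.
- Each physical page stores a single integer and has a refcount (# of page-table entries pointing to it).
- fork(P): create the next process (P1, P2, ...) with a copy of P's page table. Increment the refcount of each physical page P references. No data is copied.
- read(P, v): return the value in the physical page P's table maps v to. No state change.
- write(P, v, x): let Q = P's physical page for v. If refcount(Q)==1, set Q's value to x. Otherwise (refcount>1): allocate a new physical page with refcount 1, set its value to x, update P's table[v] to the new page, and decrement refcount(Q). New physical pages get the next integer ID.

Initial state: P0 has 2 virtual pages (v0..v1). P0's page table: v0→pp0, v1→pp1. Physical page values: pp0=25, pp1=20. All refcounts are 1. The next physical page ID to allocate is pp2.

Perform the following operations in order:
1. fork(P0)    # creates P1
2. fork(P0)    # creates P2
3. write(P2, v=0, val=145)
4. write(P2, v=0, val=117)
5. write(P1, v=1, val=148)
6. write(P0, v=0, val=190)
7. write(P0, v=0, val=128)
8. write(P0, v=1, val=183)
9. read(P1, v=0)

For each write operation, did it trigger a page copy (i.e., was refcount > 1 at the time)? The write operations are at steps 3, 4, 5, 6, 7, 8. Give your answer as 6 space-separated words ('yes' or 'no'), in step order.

Op 1: fork(P0) -> P1. 2 ppages; refcounts: pp0:2 pp1:2
Op 2: fork(P0) -> P2. 2 ppages; refcounts: pp0:3 pp1:3
Op 3: write(P2, v0, 145). refcount(pp0)=3>1 -> COPY to pp2. 3 ppages; refcounts: pp0:2 pp1:3 pp2:1
Op 4: write(P2, v0, 117). refcount(pp2)=1 -> write in place. 3 ppages; refcounts: pp0:2 pp1:3 pp2:1
Op 5: write(P1, v1, 148). refcount(pp1)=3>1 -> COPY to pp3. 4 ppages; refcounts: pp0:2 pp1:2 pp2:1 pp3:1
Op 6: write(P0, v0, 190). refcount(pp0)=2>1 -> COPY to pp4. 5 ppages; refcounts: pp0:1 pp1:2 pp2:1 pp3:1 pp4:1
Op 7: write(P0, v0, 128). refcount(pp4)=1 -> write in place. 5 ppages; refcounts: pp0:1 pp1:2 pp2:1 pp3:1 pp4:1
Op 8: write(P0, v1, 183). refcount(pp1)=2>1 -> COPY to pp5. 6 ppages; refcounts: pp0:1 pp1:1 pp2:1 pp3:1 pp4:1 pp5:1
Op 9: read(P1, v0) -> 25. No state change.

yes no yes yes no yes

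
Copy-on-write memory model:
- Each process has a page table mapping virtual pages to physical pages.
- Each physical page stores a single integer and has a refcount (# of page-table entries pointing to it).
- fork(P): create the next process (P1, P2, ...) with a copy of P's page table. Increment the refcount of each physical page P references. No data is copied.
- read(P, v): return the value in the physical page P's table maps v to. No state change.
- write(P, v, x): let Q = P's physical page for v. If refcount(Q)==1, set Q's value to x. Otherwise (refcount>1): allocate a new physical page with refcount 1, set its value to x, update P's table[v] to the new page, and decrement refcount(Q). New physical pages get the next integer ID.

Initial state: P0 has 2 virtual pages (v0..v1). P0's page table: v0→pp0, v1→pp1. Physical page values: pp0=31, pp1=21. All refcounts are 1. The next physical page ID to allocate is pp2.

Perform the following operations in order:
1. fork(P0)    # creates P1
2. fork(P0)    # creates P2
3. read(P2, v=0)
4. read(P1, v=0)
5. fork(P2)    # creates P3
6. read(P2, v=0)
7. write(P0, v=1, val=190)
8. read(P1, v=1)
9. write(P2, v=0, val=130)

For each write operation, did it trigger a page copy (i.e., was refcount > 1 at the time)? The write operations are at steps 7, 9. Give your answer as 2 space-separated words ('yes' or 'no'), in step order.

Op 1: fork(P0) -> P1. 2 ppages; refcounts: pp0:2 pp1:2
Op 2: fork(P0) -> P2. 2 ppages; refcounts: pp0:3 pp1:3
Op 3: read(P2, v0) -> 31. No state change.
Op 4: read(P1, v0) -> 31. No state change.
Op 5: fork(P2) -> P3. 2 ppages; refcounts: pp0:4 pp1:4
Op 6: read(P2, v0) -> 31. No state change.
Op 7: write(P0, v1, 190). refcount(pp1)=4>1 -> COPY to pp2. 3 ppages; refcounts: pp0:4 pp1:3 pp2:1
Op 8: read(P1, v1) -> 21. No state change.
Op 9: write(P2, v0, 130). refcount(pp0)=4>1 -> COPY to pp3. 4 ppages; refcounts: pp0:3 pp1:3 pp2:1 pp3:1

yes yes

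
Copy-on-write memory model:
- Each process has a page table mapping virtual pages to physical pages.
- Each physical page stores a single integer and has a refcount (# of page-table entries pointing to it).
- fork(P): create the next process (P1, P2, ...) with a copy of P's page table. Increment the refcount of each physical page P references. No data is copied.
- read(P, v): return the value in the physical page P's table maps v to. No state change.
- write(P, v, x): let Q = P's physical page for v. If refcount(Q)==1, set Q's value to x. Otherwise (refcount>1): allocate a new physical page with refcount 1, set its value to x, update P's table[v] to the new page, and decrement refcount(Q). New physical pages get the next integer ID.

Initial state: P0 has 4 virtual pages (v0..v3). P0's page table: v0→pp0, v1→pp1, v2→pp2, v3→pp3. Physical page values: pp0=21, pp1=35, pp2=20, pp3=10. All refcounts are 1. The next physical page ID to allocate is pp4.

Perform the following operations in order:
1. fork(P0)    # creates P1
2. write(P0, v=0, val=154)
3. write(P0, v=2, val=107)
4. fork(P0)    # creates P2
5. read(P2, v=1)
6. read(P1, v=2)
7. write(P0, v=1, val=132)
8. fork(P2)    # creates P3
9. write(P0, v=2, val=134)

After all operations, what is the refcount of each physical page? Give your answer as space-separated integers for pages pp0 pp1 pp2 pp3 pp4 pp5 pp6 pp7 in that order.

Op 1: fork(P0) -> P1. 4 ppages; refcounts: pp0:2 pp1:2 pp2:2 pp3:2
Op 2: write(P0, v0, 154). refcount(pp0)=2>1 -> COPY to pp4. 5 ppages; refcounts: pp0:1 pp1:2 pp2:2 pp3:2 pp4:1
Op 3: write(P0, v2, 107). refcount(pp2)=2>1 -> COPY to pp5. 6 ppages; refcounts: pp0:1 pp1:2 pp2:1 pp3:2 pp4:1 pp5:1
Op 4: fork(P0) -> P2. 6 ppages; refcounts: pp0:1 pp1:3 pp2:1 pp3:3 pp4:2 pp5:2
Op 5: read(P2, v1) -> 35. No state change.
Op 6: read(P1, v2) -> 20. No state change.
Op 7: write(P0, v1, 132). refcount(pp1)=3>1 -> COPY to pp6. 7 ppages; refcounts: pp0:1 pp1:2 pp2:1 pp3:3 pp4:2 pp5:2 pp6:1
Op 8: fork(P2) -> P3. 7 ppages; refcounts: pp0:1 pp1:3 pp2:1 pp3:4 pp4:3 pp5:3 pp6:1
Op 9: write(P0, v2, 134). refcount(pp5)=3>1 -> COPY to pp7. 8 ppages; refcounts: pp0:1 pp1:3 pp2:1 pp3:4 pp4:3 pp5:2 pp6:1 pp7:1

Answer: 1 3 1 4 3 2 1 1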